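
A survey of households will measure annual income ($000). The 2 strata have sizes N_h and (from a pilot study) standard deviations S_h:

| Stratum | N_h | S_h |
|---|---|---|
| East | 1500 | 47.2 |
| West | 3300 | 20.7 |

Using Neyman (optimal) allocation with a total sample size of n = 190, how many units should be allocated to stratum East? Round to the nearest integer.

Neyman allocation: n_h = n · N_h S_h / Σ N_i S_i, with n = 190.
  stratum East: N_h·S_h = 1500·47.2 = 70800.00
  stratum West: N_h·S_h = 3300·20.7 = 68310.00
Σ N_h S_h = 139110.00
n for stratum East = 190·70800.00/139110.00 = 96.700 → 97

97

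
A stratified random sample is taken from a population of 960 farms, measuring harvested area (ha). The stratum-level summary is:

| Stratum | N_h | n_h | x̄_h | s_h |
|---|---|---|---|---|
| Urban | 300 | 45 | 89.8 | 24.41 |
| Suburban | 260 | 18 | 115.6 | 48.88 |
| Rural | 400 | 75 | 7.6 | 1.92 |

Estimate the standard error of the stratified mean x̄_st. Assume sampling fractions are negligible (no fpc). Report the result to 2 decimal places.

V̂(x̄_st) = Σ W_h² s_h²/n_h, with W_h = N_h/N and N = 960:
  stratum Urban: (300/960)²·24.41²/45 = 1.29307
  stratum Suburban: (260/960)²·48.88²/18 = 9.7363
  stratum Rural: (400/960)²·1.92²/75 = 0.00853333
V̂(x̄_st) = 11.0379
SE(x̄_st) = √11.0379 = 3.32234

SE(x̄_st) ≈ 3.32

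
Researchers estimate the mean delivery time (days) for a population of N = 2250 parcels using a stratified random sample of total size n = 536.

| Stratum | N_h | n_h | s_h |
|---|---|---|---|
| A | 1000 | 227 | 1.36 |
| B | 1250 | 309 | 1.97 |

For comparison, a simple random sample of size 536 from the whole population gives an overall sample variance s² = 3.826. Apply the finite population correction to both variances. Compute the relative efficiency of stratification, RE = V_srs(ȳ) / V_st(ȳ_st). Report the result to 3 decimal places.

V̂(ȳ_st) = Σ W_h² (1 − n_h/N_h) s_h²/n_h, with W_h = N_h/N and N = 2250:
  stratum A: (1000/2250)²·(1 − 227/1000)·1.36²/227 = 0.00124413
  stratum B: (1250/2250)²·(1 − 309/1250)·1.97²/309 = 0.00291816
V_st = 0.00416229
V_srs = (1 − 536/2250)·3.826/536 = 0.00543762
Relative efficiency = V_srs / V_st = 0.00543762/0.00416229 = 1.3064

RE ≈ 1.306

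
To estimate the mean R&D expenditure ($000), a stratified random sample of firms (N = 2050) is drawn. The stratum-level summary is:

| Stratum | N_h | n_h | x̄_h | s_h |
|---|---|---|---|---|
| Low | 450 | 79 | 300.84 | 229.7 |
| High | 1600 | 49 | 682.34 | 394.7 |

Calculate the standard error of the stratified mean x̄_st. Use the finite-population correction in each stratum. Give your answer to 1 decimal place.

SE(x̄_st) ≈ 43.6

V̂(x̄_st) = Σ W_h² (1 − n_h/N_h) s_h²/n_h, with W_h = N_h/N and N = 2050:
  stratum Low: (450/2050)²·(1 − 79/450)·229.7²/79 = 26.5322
  stratum High: (1600/2050)²·(1 − 49/1600)·394.7²/49 = 1877.42
V̂(x̄_st) = 1903.96
SE(x̄_st) = √1903.96 = 43.6343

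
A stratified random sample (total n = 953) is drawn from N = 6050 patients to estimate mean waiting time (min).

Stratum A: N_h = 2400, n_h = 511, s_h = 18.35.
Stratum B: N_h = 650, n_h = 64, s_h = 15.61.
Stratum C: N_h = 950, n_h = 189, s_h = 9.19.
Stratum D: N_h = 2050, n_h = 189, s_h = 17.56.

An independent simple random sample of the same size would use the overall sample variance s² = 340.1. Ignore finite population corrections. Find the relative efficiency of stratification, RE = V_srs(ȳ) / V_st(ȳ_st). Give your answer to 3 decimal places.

V̂(ȳ_st) = Σ W_h² s_h²/n_h, with W_h = N_h/N and N = 6050:
  stratum A: (2400/6050)²·18.35²/511 = 0.103696
  stratum B: (650/6050)²·15.61²/64 = 0.0439483
  stratum C: (950/6050)²·9.19²/189 = 0.0110181
  stratum D: (2050/6050)²·17.56²/189 = 0.18732
V_st = 0.345983
V_srs = s²/n = 340.1/953 = 0.356873
Relative efficiency = V_srs / V_st = 0.356873/0.345983 = 1.0315

RE ≈ 1.031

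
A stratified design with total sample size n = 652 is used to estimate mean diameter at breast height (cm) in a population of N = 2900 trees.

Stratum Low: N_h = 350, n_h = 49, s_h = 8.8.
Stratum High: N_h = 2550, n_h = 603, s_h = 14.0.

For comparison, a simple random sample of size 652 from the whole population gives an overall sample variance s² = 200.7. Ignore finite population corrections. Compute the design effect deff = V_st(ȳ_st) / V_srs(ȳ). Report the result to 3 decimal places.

V̂(ȳ_st) = Σ W_h² s_h²/n_h, with W_h = N_h/N and N = 2900:
  stratum Low: (350/2900)²·8.8²/49 = 0.0230202
  stratum High: (2550/2900)²·14.0²/603 = 0.251318
V_st = 0.274338
V_srs = s²/n = 200.7/652 = 0.307822
deff = V_st / V_srs = 0.274338/0.307822 = 0.8912

deff ≈ 0.891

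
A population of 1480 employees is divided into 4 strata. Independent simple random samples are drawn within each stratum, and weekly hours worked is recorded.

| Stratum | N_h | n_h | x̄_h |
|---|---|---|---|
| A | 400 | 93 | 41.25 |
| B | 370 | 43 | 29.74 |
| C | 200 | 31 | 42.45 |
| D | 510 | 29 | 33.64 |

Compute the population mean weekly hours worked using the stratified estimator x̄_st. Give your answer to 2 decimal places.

x̄_st ≈ 35.91

N = Σ N_h = 1480. Stratum weights W_h = N_h/N.
x̄_st = (400·41.25 + 370·29.74 + 200·42.45 + 510·33.64) / 1480 = 35.9123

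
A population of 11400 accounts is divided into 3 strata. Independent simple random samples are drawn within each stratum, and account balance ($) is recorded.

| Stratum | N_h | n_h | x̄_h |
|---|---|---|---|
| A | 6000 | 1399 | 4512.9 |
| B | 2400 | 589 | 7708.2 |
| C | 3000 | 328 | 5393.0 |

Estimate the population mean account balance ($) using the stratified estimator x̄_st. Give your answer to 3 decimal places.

N = Σ N_h = 11400. Stratum weights W_h = N_h/N.
x̄_st = (6000·4512.9 + 2400·7708.2 + 3000·5393.0) / 11400 = 5417.20000

x̄_st ≈ 5417.200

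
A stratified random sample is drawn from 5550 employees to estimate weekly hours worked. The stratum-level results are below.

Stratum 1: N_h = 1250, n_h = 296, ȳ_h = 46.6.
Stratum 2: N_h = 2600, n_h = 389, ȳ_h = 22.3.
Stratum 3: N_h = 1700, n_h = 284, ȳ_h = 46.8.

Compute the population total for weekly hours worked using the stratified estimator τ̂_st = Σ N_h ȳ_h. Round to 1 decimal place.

τ̂_st ≈ 195790.0

τ̂_st = Σ N_h ȳ_h = 1250·46.6 + 2600·22.3 + 1700·46.8 = 195790.0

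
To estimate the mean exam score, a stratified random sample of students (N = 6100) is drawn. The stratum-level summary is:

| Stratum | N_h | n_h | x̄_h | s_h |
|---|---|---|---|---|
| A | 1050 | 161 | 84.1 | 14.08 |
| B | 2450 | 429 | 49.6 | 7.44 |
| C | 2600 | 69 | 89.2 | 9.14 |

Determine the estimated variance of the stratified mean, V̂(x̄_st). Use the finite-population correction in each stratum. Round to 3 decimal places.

V̂(x̄_st) ≈ 0.262

V̂(x̄_st) = Σ W_h² (1 − n_h/N_h) s_h²/n_h, with W_h = N_h/N and N = 6100:
  stratum A: (1050/6100)²·(1 − 161/1050)·14.08²/161 = 0.0308895
  stratum B: (2450/6100)²·(1 − 429/2450)·7.44²/429 = 0.0171696
  stratum C: (2600/6100)²·(1 − 69/2600)·9.14²/69 = 0.214116
V̂(x̄_st) = 0.262175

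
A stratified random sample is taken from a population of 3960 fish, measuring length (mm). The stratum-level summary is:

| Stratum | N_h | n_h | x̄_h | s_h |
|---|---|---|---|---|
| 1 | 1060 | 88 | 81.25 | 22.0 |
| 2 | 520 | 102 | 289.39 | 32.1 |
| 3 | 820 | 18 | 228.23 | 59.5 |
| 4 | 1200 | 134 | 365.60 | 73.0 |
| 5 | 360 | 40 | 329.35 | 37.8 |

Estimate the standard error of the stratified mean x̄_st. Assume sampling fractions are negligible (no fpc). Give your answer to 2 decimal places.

SE(x̄_st) ≈ 3.60

V̂(x̄_st) = Σ W_h² s_h²/n_h, with W_h = N_h/N and N = 3960:
  stratum 1: (1060/3960)²·22.0²/88 = 0.39408
  stratum 2: (520/3960)²·32.1²/102 = 0.174191
  stratum 3: (820/3960)²·59.5²/18 = 8.43332
  stratum 4: (1200/3960)²·73.0²/134 = 3.65185
  stratum 5: (360/3960)²·37.8²/40 = 0.295215
V̂(x̄_st) = 12.9487
SE(x̄_st) = √12.9487 = 3.59842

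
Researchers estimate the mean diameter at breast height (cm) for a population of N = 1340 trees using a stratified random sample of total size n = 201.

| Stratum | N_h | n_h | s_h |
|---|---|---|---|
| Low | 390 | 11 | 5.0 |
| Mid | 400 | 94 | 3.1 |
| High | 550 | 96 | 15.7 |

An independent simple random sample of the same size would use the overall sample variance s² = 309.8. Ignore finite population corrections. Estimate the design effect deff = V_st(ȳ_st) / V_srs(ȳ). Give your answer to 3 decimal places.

V̂(ȳ_st) = Σ W_h² s_h²/n_h, with W_h = N_h/N and N = 1340:
  stratum Low: (390/1340)²·5.0²/11 = 0.192516
  stratum Mid: (400/1340)²·3.1²/94 = 0.00910974
  stratum High: (550/1340)²·15.7²/96 = 0.432558
V_st = 0.634183
V_srs = s²/n = 309.8/201 = 1.54129
deff = V_st / V_srs = 0.634183/1.54129 = 0.4115

deff ≈ 0.411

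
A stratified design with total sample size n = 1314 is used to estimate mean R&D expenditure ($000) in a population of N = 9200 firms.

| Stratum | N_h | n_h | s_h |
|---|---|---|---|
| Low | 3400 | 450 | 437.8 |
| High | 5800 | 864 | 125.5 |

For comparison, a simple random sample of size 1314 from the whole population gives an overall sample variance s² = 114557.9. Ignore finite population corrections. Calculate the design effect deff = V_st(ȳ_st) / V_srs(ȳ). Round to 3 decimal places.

V̂(ȳ_st) = Σ W_h² s_h²/n_h, with W_h = N_h/N and N = 9200:
  stratum Low: (3400/9200)²·437.8²/450 = 58.173
  stratum High: (5800/9200)²·125.5²/864 = 7.24526
V_st = 65.4182
V_srs = s²/n = 114557.9/1314 = 87.1826
deff = V_st / V_srs = 65.4182/87.1826 = 0.7504

deff ≈ 0.750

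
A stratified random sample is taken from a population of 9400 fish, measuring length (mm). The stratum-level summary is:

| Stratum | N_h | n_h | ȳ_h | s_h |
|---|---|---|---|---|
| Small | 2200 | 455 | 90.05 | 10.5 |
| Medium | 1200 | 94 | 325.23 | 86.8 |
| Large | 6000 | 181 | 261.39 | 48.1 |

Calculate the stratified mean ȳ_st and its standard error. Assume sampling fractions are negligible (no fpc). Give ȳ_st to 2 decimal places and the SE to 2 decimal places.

ȳ_st ≈ 229.44, SE ≈ 2.55

ȳ_st = Σ W_h ȳ_h = (2200·90.05 + 1200·325.23 + 6000·261.39)/9400 = 229.43894
V̂(ȳ_st) = Σ W_h² s_h²/n_h, with W_h = N_h/N and N = 9400:
  stratum Small: (2200/9400)²·10.5²/455 = 0.0132726
  stratum Medium: (1200/9400)²·86.8²/94 = 1.30623
  stratum Large: (6000/9400)²·48.1²/181 = 5.20785
V̂(ȳ_st) = 6.52735
SE(ȳ_st) = √6.52735 = 2.55487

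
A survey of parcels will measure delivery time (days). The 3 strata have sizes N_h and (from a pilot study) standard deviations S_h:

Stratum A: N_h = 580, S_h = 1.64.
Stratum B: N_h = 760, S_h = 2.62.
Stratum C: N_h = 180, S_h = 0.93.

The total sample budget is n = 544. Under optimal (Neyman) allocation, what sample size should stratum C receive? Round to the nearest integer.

Neyman allocation: n_h = n · N_h S_h / Σ N_i S_i, with n = 544.
  stratum A: N_h·S_h = 580·1.64 = 951.20
  stratum B: N_h·S_h = 760·2.62 = 1991.20
  stratum C: N_h·S_h = 180·0.93 = 167.40
Σ N_h S_h = 3109.80
n for stratum C = 544·167.40/3109.80 = 29.283 → 29

29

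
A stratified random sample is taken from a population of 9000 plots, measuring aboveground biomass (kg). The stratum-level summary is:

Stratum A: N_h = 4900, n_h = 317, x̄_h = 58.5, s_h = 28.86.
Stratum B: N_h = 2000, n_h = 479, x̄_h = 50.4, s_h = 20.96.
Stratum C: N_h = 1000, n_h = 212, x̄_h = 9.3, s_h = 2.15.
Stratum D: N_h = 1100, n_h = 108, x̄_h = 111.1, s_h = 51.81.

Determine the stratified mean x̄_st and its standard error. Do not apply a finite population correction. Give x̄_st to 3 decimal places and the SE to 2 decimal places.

x̄_st = Σ W_h x̄_h = (4900·58.5 + 2000·50.4 + 1000·9.3 + 1100·111.1)/9000 = 57.66222
V̂(x̄_st) = Σ W_h² s_h²/n_h, with W_h = N_h/N and N = 9000:
  stratum A: (4900/9000)²·28.86²/317 = 0.778826
  stratum B: (2000/9000)²·20.96²/479 = 0.0452921
  stratum C: (1000/9000)²·2.15²/212 = 0.000269188
  stratum D: (1100/9000)²·51.81²/108 = 0.371282
V̂(x̄_st) = 1.19567
SE(x̄_st) = √1.19567 = 1.09347

x̄_st ≈ 57.662, SE ≈ 1.09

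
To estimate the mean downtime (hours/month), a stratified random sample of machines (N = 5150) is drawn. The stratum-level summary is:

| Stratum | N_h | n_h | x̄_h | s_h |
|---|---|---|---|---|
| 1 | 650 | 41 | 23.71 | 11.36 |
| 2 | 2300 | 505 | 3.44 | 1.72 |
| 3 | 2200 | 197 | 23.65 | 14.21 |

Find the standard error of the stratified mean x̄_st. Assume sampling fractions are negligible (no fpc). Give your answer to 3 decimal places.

SE(x̄_st) ≈ 0.488

V̂(x̄_st) = Σ W_h² s_h²/n_h, with W_h = N_h/N and N = 5150:
  stratum 1: (650/5150)²·11.36²/41 = 0.0501401
  stratum 2: (2300/5150)²·1.72²/505 = 0.00116844
  stratum 3: (2200/5150)²·14.21²/197 = 0.187048
V̂(x̄_st) = 0.238356
SE(x̄_st) = √0.238356 = 0.488218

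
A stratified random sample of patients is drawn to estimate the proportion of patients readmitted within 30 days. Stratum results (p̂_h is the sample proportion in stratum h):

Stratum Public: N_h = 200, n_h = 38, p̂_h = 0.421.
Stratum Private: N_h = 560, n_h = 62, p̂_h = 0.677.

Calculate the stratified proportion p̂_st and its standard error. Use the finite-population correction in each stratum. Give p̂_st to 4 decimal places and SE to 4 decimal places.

p̂_st ≈ 0.6096, SE ≈ 0.0458

N = 760; stratum weights W_h = N_h/N.
p̂_st = Σ W_h p̂_h = (200·0.421 + 560·0.677)/760 = 0.60963
V̂(p̂_st) = Σ W_h² (1 − n_h/N_h) p̂_h(1−p̂_h)/(n_h−1):
  stratum Public: (200/760)²·(1 − 38/200)·0.421·0.579/37 = 0.000369553
  stratum Private: (560/760)²·(1 − 62/560)·0.677·0.323/61 = 0.00173082
V̂(p̂_st) = 0.00210037; SE = √V̂ = 0.0458298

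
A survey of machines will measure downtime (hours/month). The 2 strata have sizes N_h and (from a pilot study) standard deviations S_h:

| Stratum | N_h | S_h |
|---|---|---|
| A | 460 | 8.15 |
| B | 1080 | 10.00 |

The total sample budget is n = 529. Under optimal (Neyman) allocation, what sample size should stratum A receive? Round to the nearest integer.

Neyman allocation: n_h = n · N_h S_h / Σ N_i S_i, with n = 529.
  stratum A: N_h·S_h = 460·8.15 = 3749.00
  stratum B: N_h·S_h = 1080·10.00 = 10800.00
Σ N_h S_h = 14549.00
n for stratum A = 529·3749.00/14549.00 = 136.313 → 136

136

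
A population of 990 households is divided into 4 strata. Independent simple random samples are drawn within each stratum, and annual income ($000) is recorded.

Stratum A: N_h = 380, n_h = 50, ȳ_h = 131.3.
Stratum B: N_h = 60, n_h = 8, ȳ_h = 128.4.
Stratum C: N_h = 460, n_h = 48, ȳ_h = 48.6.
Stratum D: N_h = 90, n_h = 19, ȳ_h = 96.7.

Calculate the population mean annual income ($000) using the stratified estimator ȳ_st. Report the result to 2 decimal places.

N = Σ N_h = 990. Stratum weights W_h = N_h/N.
ȳ_st = (380·131.3 + 60·128.4 + 460·48.6 + 90·96.7) / 990 = 89.5525

ȳ_st ≈ 89.55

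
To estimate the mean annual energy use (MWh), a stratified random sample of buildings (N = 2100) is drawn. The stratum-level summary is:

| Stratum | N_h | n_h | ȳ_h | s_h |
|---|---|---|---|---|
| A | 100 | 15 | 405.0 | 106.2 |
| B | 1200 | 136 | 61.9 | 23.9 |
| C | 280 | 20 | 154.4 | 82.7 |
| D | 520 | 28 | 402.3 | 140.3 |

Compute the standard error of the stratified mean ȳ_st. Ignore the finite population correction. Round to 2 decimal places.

SE(ȳ_st) ≈ 7.23

V̂(ȳ_st) = Σ W_h² s_h²/n_h, with W_h = N_h/N and N = 2100:
  stratum A: (100/2100)²·106.2²/15 = 1.70498
  stratum B: (1200/2100)²·23.9²/136 = 1.37145
  stratum C: (280/2100)²·82.7²/20 = 6.07937
  stratum D: (520/2100)²·140.3²/28 = 43.1048
V̂(ȳ_st) = 52.2606
SE(ȳ_st) = √52.2606 = 7.22915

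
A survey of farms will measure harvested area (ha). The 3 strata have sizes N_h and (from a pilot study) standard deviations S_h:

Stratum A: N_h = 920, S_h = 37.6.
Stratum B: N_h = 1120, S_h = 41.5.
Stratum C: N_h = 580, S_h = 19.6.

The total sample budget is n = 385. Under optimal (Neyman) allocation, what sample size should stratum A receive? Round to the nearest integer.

Neyman allocation: n_h = n · N_h S_h / Σ N_i S_i, with n = 385.
  stratum A: N_h·S_h = 920·37.6 = 34592.00
  stratum B: N_h·S_h = 1120·41.5 = 46480.00
  stratum C: N_h·S_h = 580·19.6 = 11368.00
Σ N_h S_h = 92440.00
n for stratum A = 385·34592.00/92440.00 = 144.071 → 144

144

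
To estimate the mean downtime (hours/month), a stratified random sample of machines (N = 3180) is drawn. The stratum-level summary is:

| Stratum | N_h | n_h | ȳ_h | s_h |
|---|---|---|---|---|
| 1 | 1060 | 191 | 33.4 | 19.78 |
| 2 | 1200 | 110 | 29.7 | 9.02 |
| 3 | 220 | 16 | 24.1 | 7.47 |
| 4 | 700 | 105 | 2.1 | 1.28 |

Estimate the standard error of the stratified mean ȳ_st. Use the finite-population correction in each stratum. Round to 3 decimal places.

SE(ȳ_st) ≈ 0.546

V̂(ȳ_st) = Σ W_h² (1 − n_h/N_h) s_h²/n_h, with W_h = N_h/N and N = 3180:
  stratum 1: (1060/3180)²·(1 − 191/1060)·19.78²/191 = 0.186591
  stratum 2: (1200/3180)²·(1 − 110/1200)·9.02²/110 = 0.0956696
  stratum 3: (220/3180)²·(1 − 16/220)·7.47²/16 = 0.0154782
  stratum 4: (700/3180)²·(1 − 105/700)·1.28²/105 = 0.000642675
V̂(ȳ_st) = 0.298381
SE(ȳ_st) = √0.298381 = 0.546243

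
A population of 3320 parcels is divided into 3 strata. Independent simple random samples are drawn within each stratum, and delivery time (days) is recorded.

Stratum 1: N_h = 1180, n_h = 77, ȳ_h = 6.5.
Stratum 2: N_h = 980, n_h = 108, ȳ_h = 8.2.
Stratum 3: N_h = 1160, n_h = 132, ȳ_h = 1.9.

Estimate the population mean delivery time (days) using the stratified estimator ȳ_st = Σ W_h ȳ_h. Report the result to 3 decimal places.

N = Σ N_h = 3320. Stratum weights W_h = N_h/N.
ȳ_st = (1180·6.5 + 980·8.2 + 1160·1.9) / 3320 = 5.39458

ȳ_st ≈ 5.395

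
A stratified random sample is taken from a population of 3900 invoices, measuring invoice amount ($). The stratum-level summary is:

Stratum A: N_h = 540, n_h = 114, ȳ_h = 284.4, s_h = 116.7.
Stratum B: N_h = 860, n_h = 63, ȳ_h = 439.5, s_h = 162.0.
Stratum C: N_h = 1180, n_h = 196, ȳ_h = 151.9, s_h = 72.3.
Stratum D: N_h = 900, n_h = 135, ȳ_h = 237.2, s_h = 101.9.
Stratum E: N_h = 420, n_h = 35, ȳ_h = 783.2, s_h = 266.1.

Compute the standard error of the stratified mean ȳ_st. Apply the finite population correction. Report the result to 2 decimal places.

SE(ȳ_st) ≈ 6.90

V̂(ȳ_st) = Σ W_h² (1 − n_h/N_h) s_h²/n_h, with W_h = N_h/N and N = 3900:
  stratum A: (540/3900)²·(1 − 114/540)·116.7²/114 = 1.8068
  stratum B: (860/3900)²·(1 − 63/860)·162.0²/63 = 18.7723
  stratum C: (1180/3900)²·(1 − 196/1180)·72.3²/196 = 2.03596
  stratum D: (900/3900)²·(1 − 135/900)·101.9²/135 = 3.48168
  stratum E: (420/3900)²·(1 − 35/420)·266.1²/35 = 21.5081
V̂(ȳ_st) = 47.6048
SE(ȳ_st) = √47.6048 = 6.89963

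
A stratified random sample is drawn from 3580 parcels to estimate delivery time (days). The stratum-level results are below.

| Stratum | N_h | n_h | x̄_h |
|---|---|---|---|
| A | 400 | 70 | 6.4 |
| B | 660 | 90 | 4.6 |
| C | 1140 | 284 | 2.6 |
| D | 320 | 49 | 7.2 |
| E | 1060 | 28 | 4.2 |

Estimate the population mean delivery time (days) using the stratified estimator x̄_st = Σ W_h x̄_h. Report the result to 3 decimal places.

N = Σ N_h = 3580. Stratum weights W_h = N_h/N.
x̄_st = (400·6.4 + 660·4.6 + 1140·2.6 + 320·7.2 + 1060·4.2) / 3580 = 4.27821

x̄_st ≈ 4.278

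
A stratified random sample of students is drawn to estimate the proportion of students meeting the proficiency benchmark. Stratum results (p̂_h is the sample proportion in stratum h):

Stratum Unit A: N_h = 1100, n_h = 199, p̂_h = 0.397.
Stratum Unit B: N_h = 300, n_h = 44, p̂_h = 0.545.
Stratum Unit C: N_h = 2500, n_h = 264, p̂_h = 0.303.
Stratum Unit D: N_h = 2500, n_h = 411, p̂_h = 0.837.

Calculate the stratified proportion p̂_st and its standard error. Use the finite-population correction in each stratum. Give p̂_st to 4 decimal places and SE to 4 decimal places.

p̂_st ≈ 0.5391, SE ≈ 0.0139

N = 6400; stratum weights W_h = N_h/N.
p̂_st = Σ W_h p̂_h = (1100·0.397 + 300·0.545 + 2500·0.303 + 2500·0.837)/6400 = 0.53909
V̂(p̂_st) = Σ W_h² (1 − n_h/N_h) p̂_h(1−p̂_h)/(n_h−1):
  stratum Unit A: (1100/6400)²·(1 − 199/1100)·0.397·0.603/198 = 2.9255e-05
  stratum Unit B: (300/6400)²·(1 − 44/300)·0.545·0.455/43 = 1.08129e-05
  stratum Unit C: (2500/6400)²·(1 − 264/2500)·0.303·0.697/263 = 0.00010959
  stratum Unit D: (2500/6400)²·(1 − 411/2500)·0.837·0.163/410 = 4.24275e-05
V̂(p̂_st) = 0.000192086; SE = √V̂ = 0.0138595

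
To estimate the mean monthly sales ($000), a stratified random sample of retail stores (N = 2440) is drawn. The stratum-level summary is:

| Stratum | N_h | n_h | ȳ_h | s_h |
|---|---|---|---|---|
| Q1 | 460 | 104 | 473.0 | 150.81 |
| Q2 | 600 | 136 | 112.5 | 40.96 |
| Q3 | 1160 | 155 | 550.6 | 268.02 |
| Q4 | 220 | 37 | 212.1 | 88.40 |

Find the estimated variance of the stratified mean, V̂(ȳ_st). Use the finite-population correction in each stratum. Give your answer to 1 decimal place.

V̂(ȳ_st) ≈ 98.8

V̂(ȳ_st) = Σ W_h² (1 − n_h/N_h) s_h²/n_h, with W_h = N_h/N and N = 2440:
  stratum Q1: (460/2440)²·(1 − 104/460)·150.81²/104 = 6.01527
  stratum Q2: (600/2440)²·(1 − 136/600)·40.96²/136 = 0.57686
  stratum Q3: (1160/2440)²·(1 − 155/1160)·268.02²/155 = 90.7501
  stratum Q4: (220/2440)²·(1 − 37/220)·88.40²/37 = 1.42823
V̂(ȳ_st) = 98.7705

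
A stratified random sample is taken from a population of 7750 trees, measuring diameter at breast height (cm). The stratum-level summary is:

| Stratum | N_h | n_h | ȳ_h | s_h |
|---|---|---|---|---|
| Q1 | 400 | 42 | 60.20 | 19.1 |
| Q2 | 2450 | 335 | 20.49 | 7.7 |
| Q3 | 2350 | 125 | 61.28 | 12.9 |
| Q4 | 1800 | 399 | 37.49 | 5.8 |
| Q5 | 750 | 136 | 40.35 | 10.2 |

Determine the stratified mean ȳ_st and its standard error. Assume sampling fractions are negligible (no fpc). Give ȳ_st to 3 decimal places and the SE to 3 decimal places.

ȳ_st ≈ 40.778, SE ≈ 0.418

ȳ_st = Σ W_h ȳ_h = (400·60.20 + 2450·20.49 + 2350·61.28 + 1800·37.49 + 750·40.35)/7750 = 40.77845
V̂(ȳ_st) = Σ W_h² s_h²/n_h, with W_h = N_h/N and N = 7750:
  stratum Q1: (400/7750)²·19.1²/42 = 0.0231384
  stratum Q2: (2450/7750)²·7.7²/335 = 0.0176875
  stratum Q3: (2350/7750)²·12.9²/125 = 0.122406
  stratum Q4: (1800/7750)²·5.8²/399 = 0.00454804
  stratum Q5: (750/7750)²·10.2²/136 = 0.00716441
V̂(ȳ_st) = 0.174944
SE(ȳ_st) = √0.174944 = 0.418263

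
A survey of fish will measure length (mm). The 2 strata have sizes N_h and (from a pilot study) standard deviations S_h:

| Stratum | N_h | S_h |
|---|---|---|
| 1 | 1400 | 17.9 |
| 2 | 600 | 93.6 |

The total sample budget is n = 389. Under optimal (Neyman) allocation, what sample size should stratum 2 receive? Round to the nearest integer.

269

Neyman allocation: n_h = n · N_h S_h / Σ N_i S_i, with n = 389.
  stratum 1: N_h·S_h = 1400·17.9 = 25060.00
  stratum 2: N_h·S_h = 600·93.6 = 56160.00
Σ N_h S_h = 81220.00
n for stratum 2 = 389·56160.00/81220.00 = 268.976 → 269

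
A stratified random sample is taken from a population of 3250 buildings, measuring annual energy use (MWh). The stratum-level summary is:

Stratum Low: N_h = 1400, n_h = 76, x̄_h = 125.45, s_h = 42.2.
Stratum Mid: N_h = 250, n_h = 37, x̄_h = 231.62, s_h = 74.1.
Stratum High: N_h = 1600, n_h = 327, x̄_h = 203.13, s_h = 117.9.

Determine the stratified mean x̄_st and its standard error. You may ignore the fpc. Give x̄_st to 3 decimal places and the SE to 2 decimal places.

x̄_st ≈ 171.859, SE ≈ 3.94

x̄_st = Σ W_h x̄_h = (1400·125.45 + 250·231.62 + 1600·203.13)/3250 = 171.85938
V̂(x̄_st) = Σ W_h² s_h²/n_h, with W_h = N_h/N and N = 3250:
  stratum Low: (1400/3250)²·42.2²/76 = 4.34811
  stratum Mid: (250/3250)²·74.1²/37 = 0.878108
  stratum High: (1600/3250)²·117.9²/327 = 10.3027
V̂(x̄_st) = 15.529
SE(x̄_st) = √15.529 = 3.94068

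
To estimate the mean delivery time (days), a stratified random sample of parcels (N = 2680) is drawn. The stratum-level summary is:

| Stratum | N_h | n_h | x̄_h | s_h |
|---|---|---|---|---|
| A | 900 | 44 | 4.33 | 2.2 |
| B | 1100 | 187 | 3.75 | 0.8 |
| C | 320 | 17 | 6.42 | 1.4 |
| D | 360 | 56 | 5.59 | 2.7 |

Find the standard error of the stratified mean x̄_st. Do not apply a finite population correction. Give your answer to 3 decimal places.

SE(x̄_st) ≈ 0.130

V̂(x̄_st) = Σ W_h² s_h²/n_h, with W_h = N_h/N and N = 2680:
  stratum A: (900/2680)²·2.2²/44 = 0.0124053
  stratum B: (1100/2680)²·0.8²/187 = 0.000576573
  stratum C: (320/2680)²·1.4²/17 = 0.00164376
  stratum D: (360/2680)²·2.7²/56 = 0.00234896
V̂(x̄_st) = 0.0169746
SE(x̄_st) = √0.0169746 = 0.130287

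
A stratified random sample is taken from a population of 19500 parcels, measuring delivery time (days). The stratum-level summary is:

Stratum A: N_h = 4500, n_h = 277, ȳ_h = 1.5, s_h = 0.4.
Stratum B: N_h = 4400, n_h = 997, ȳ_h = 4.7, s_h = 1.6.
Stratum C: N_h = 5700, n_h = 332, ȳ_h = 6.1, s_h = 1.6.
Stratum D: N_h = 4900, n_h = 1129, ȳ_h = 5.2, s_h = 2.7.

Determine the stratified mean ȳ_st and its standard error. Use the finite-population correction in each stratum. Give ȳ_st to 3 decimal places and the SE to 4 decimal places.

ȳ_st = Σ W_h ȳ_h = (4500·1.5 + 4400·4.7 + 5700·6.1 + 4900·5.2)/19500 = 4.49641
V̂(ȳ_st) = Σ W_h² (1 − n_h/N_h) s_h²/n_h, with W_h = N_h/N and N = 19500:
  stratum A: (4500/19500)²·(1 − 277/4500)·0.4²/277 = 2.88672e-05
  stratum B: (4400/19500)²·(1 − 997/4400)·1.6²/997 = 0.000101109
  stratum C: (5700/19500)²·(1 − 332/5700)·1.6²/332 = 0.000620469
  stratum D: (4900/19500)²·(1 − 1129/4900)·2.7²/1129 = 0.000313774
V̂(ȳ_st) = 0.00106422
SE(ȳ_st) = √0.00106422 = 0.0326224

ȳ_st ≈ 4.496, SE ≈ 0.0326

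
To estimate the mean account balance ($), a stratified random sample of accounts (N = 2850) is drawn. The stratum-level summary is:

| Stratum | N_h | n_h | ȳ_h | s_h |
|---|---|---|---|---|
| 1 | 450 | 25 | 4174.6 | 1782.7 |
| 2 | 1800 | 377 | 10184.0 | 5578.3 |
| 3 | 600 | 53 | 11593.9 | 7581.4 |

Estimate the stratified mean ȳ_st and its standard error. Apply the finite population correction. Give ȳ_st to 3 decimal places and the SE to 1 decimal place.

ȳ_st ≈ 9531.968, SE ≈ 269.9

ȳ_st = Σ W_h ȳ_h = (450·4174.6 + 1800·10184.0 + 600·11593.9)/2850 = 9531.96842
V̂(ȳ_st) = Σ W_h² (1 − n_h/N_h) s_h²/n_h, with W_h = N_h/N and N = 2850:
  stratum 1: (450/2850)²·(1 − 25/450)·1782.7²/25 = 2993.15
  stratum 2: (1800/2850)²·(1 − 377/1800)·5578.3²/377 = 26028.6
  stratum 3: (600/2850)²·(1 − 53/600)·7581.4²/53 = 43819.9
V̂(ȳ_st) = 72841.6
SE(ȳ_st) = √72841.6 = 269.892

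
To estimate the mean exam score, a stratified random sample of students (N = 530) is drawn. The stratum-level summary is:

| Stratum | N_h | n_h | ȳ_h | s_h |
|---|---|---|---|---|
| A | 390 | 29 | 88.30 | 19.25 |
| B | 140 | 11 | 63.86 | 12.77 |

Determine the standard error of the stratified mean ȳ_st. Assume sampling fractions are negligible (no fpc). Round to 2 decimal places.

V̂(ȳ_st) = Σ W_h² s_h²/n_h, with W_h = N_h/N and N = 530:
  stratum A: (390/530)²·19.25²/29 = 6.91896
  stratum B: (140/530)²·12.77²/11 = 1.03441
V̂(ȳ_st) = 7.95337
SE(ȳ_st) = √7.95337 = 2.82017

SE(ȳ_st) ≈ 2.82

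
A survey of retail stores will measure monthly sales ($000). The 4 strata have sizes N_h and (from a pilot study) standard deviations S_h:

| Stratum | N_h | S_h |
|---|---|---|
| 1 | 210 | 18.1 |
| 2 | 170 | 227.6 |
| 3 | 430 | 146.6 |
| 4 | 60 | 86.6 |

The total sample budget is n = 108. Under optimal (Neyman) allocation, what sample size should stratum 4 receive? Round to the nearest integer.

5

Neyman allocation: n_h = n · N_h S_h / Σ N_i S_i, with n = 108.
  stratum 1: N_h·S_h = 210·18.1 = 3801.00
  stratum 2: N_h·S_h = 170·227.6 = 38692.00
  stratum 3: N_h·S_h = 430·146.6 = 63038.00
  stratum 4: N_h·S_h = 60·86.6 = 5196.00
Σ N_h S_h = 110727.00
n for stratum 4 = 108·5196.00/110727.00 = 5.068 → 5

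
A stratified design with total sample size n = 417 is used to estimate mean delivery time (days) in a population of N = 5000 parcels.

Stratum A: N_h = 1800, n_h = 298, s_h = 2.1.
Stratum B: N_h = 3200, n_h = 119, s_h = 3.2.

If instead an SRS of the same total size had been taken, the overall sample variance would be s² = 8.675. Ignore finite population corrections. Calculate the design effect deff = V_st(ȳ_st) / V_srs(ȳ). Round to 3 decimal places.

V̂(ȳ_st) = Σ W_h² s_h²/n_h, with W_h = N_h/N and N = 5000:
  stratum A: (1800/5000)²·2.1²/298 = 0.00191791
  stratum B: (3200/5000)²·3.2²/119 = 0.0352463
V_st = 0.0371642
V_srs = s²/n = 8.675/417 = 0.0208034
deff = V_st / V_srs = 0.0371642/0.0208034 = 1.7865

deff ≈ 1.786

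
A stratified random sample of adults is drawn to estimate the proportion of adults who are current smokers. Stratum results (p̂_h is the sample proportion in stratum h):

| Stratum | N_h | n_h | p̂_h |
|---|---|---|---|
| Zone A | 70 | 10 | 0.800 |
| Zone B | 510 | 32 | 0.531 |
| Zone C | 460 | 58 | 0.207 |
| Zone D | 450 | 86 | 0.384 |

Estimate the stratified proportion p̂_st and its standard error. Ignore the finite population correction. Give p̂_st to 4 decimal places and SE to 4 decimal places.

p̂_st ≈ 0.3992, SE ≈ 0.0388

N = 1490; stratum weights W_h = N_h/N.
p̂_st = Σ W_h p̂_h = (70·0.800 + 510·0.531 + 460·0.207 + 450·0.384)/1490 = 0.39921
V̂(p̂_st) = Σ W_h² p̂_h(1−p̂_h)/(n_h−1):
  stratum Zone A: (70/1490)²·0.800·0.200/9 = 3.92375e-05
  stratum Zone B: (510/1490)²·0.531·0.469/31 = 0.000941182
  stratum Zone C: (460/1490)²·0.207·0.793/57 = 0.000274481
  stratum Zone D: (450/1490)²·0.384·0.616/85 = 0.000253831
V̂(p̂_st) = 0.00150873; SE = √V̂ = 0.0388424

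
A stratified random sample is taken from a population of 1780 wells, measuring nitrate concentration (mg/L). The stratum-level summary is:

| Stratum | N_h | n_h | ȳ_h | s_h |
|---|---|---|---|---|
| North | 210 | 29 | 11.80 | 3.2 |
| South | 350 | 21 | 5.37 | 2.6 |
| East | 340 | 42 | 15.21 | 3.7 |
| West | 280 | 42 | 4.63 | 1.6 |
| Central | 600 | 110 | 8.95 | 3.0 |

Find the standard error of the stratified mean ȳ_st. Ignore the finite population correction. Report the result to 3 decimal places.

SE(ȳ_st) ≈ 0.200

V̂(ȳ_st) = Σ W_h² s_h²/n_h, with W_h = N_h/N and N = 1780:
  stratum North: (210/1780)²·3.2²/29 = 0.00491474
  stratum South: (350/1780)²·2.6²/21 = 0.0124458
  stratum East: (340/1780)²·3.7²/42 = 0.0118925
  stratum West: (280/1780)²·1.6²/42 = 0.00150823
  stratum Central: (600/1780)²·3.0²/110 = 0.00929635
V̂(ȳ_st) = 0.0400576
SE(ȳ_st) = √0.0400576 = 0.200144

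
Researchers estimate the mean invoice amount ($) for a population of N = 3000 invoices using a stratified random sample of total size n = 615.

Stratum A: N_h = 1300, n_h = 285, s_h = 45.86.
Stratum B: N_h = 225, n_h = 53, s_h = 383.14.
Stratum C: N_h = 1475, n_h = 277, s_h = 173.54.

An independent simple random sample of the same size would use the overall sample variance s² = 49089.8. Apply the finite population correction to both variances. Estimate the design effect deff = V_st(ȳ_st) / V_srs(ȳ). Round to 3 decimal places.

deff ≈ 0.541

V̂(ȳ_st) = Σ W_h² (1 − n_h/N_h) s_h²/n_h, with W_h = N_h/N and N = 3000:
  stratum A: (1300/3000)²·(1 − 285/1300)·45.86²/285 = 1.08191
  stratum B: (225/3000)²·(1 − 53/225)·383.14²/53 = 11.9099
  stratum C: (1475/3000)²·(1 − 277/1475)·173.54²/277 = 21.3465
V_st = 34.3382
V_srs = (1 − 615/3000)·49089.8/615 = 63.4575
deff = V_st / V_srs = 34.3382/63.4575 = 0.5411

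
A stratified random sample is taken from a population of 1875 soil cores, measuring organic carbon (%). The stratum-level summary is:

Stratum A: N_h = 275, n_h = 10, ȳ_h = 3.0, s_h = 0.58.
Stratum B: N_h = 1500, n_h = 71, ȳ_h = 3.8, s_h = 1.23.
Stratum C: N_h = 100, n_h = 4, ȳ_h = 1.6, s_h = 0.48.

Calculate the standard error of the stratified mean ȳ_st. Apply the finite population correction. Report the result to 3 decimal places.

V̂(ȳ_st) = Σ W_h² (1 − n_h/N_h) s_h²/n_h, with W_h = N_h/N and N = 1875:
  stratum A: (275/1875)²·(1 − 10/275)·0.58²/10 = 0.00069732
  stratum B: (1500/1875)²·(1 − 71/1500)·1.23²/71 = 0.0129919
  stratum C: (100/1875)²·(1 − 4/100)·0.48²/4 = 0.000157286
V̂(ȳ_st) = 0.0138465
SE(ȳ_st) = √0.0138465 = 0.117671

SE(ȳ_st) ≈ 0.118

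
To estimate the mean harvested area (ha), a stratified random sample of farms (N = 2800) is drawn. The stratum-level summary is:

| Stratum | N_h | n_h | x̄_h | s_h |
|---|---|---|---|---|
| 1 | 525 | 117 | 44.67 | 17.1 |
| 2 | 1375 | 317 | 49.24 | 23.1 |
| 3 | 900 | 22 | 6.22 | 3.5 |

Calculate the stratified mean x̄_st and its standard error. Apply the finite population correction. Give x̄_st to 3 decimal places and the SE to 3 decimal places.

x̄_st ≈ 34.555, SE ≈ 0.661

x̄_st = Σ W_h x̄_h = (525·44.67 + 1375·49.24 + 900·6.22)/2800 = 34.55527
V̂(x̄_st) = Σ W_h² (1 − n_h/N_h) s_h²/n_h, with W_h = N_h/N and N = 2800:
  stratum 1: (525/2800)²·(1 − 117/525)·17.1²/117 = 0.0682826
  stratum 2: (1375/2800)²·(1 − 317/1375)·23.1²/317 = 0.312347
  stratum 3: (900/2800)²·(1 − 22/900)·3.5²/22 = 0.0561222
V̂(x̄_st) = 0.436751
SE(x̄_st) = √0.436751 = 0.660872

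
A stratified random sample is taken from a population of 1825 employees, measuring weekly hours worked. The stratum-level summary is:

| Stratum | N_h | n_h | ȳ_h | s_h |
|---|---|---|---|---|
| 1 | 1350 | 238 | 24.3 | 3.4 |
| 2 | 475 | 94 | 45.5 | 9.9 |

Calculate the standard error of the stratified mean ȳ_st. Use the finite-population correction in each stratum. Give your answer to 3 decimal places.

V̂(ȳ_st) = Σ W_h² (1 − n_h/N_h) s_h²/n_h, with W_h = N_h/N and N = 1825:
  stratum 1: (1350/1825)²·(1 − 238/1350)·3.4²/238 = 0.0218924
  stratum 2: (475/1825)²·(1 − 94/475)·9.9²/94 = 0.0566546
V̂(ȳ_st) = 0.078547
SE(ȳ_st) = √0.078547 = 0.280262

SE(ȳ_st) ≈ 0.280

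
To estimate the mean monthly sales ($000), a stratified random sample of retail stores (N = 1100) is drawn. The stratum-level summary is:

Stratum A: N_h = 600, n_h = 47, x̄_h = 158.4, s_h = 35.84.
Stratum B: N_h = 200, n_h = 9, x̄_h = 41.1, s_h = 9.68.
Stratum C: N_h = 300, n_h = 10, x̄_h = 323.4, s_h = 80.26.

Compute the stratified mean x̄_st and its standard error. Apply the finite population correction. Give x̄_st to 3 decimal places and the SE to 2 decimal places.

x̄_st ≈ 182.073, SE ≈ 7.36

x̄_st = Σ W_h x̄_h = (600·158.4 + 200·41.1 + 300·323.4)/1100 = 182.07273
V̂(x̄_st) = Σ W_h² (1 − n_h/N_h) s_h²/n_h, with W_h = N_h/N and N = 1100:
  stratum A: (600/1100)²·(1 − 47/600)·35.84²/47 = 7.49427
  stratum B: (200/1100)²·(1 − 9/200)·9.68²/9 = 0.32869
  stratum C: (300/1100)²·(1 − 10/300)·80.26²/10 = 46.3161
V̂(x̄_st) = 54.1391
SE(x̄_st) = √54.1391 = 7.35793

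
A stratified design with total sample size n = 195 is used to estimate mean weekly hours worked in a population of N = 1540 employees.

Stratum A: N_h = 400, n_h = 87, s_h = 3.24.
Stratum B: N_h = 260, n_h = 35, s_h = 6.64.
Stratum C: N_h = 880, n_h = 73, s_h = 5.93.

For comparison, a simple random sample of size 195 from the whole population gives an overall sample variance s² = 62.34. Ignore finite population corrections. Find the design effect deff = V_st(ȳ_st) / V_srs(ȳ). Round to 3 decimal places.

deff ≈ 0.630

V̂(ȳ_st) = Σ W_h² s_h²/n_h, with W_h = N_h/N and N = 1540:
  stratum A: (400/1540)²·3.24²/87 = 0.00814047
  stratum B: (260/1540)²·6.64²/35 = 0.0359065
  stratum C: (880/1540)²·5.93²/73 = 0.157293
V_st = 0.20134
V_srs = s²/n = 62.34/195 = 0.319692
deff = V_st / V_srs = 0.20134/0.319692 = 0.6298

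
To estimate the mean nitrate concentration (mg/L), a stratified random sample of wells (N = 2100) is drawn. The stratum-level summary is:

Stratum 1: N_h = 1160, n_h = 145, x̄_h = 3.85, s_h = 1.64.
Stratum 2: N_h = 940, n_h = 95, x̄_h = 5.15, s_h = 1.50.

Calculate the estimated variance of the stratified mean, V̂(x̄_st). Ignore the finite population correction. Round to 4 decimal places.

V̂(x̄_st) = Σ W_h² s_h²/n_h, with W_h = N_h/N and N = 2100:
  stratum 1: (1160/2100)²·1.64²/145 = 0.00565975
  stratum 2: (940/2100)²·1.50²/95 = 0.00474544
V̂(x̄_st) = 0.0104052

V̂(x̄_st) ≈ 0.0104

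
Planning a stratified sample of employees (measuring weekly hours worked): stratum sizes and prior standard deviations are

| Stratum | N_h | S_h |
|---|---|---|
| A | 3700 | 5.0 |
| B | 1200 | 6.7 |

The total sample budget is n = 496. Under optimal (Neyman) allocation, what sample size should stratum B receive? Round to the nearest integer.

Neyman allocation: n_h = n · N_h S_h / Σ N_i S_i, with n = 496.
  stratum A: N_h·S_h = 3700·5.0 = 18500.00
  stratum B: N_h·S_h = 1200·6.7 = 8040.00
Σ N_h S_h = 26540.00
n for stratum B = 496·8040.00/26540.00 = 150.258 → 150

150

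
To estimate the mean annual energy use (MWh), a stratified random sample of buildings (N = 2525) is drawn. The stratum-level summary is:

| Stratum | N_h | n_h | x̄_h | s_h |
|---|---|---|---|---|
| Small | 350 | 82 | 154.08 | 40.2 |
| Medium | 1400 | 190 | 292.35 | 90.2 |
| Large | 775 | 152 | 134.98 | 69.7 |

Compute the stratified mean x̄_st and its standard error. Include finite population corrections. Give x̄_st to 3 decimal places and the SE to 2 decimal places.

x̄_st ≈ 224.882, SE ≈ 3.75

x̄_st = Σ W_h x̄_h = (350·154.08 + 1400·292.35 + 775·134.98)/2525 = 224.88218
V̂(x̄_st) = Σ W_h² (1 − n_h/N_h) s_h²/n_h, with W_h = N_h/N and N = 2525:
  stratum Small: (350/2525)²·(1 − 82/350)·40.2²/82 = 0.289947
  stratum Medium: (1400/2525)²·(1 − 190/1400)·90.2²/190 = 11.3776
  stratum Large: (775/2525)²·(1 − 152/775)·69.7²/152 = 2.42041
V̂(x̄_st) = 14.0879
SE(x̄_st) = √14.0879 = 3.75339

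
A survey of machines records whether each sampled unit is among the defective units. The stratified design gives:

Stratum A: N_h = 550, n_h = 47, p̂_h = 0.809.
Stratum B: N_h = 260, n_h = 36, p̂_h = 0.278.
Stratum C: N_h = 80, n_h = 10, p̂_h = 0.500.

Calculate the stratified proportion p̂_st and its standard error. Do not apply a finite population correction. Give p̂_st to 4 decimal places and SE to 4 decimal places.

p̂_st ≈ 0.6261, SE ≈ 0.0447

N = 890; stratum weights W_h = N_h/N.
p̂_st = Σ W_h p̂_h = (550·0.809 + 260·0.278 + 80·0.500)/890 = 0.62610
V̂(p̂_st) = Σ W_h² p̂_h(1−p̂_h)/(n_h−1):
  stratum A: (550/890)²·0.809·0.191/46 = 0.00128283
  stratum B: (260/890)²·0.278·0.722/35 = 0.000489419
  stratum C: (80/890)²·0.500·0.500/9 = 0.000224439
V̂(p̂_st) = 0.00199669; SE = √V̂ = 0.0446843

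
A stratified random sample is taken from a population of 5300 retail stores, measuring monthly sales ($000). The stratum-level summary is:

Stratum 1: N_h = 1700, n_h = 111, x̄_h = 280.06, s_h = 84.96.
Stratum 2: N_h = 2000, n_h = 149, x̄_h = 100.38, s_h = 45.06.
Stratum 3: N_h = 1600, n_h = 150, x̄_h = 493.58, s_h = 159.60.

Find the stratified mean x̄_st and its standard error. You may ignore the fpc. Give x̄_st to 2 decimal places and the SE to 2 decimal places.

x̄_st = Σ W_h x̄_h = (1700·280.06 + 2000·100.38 + 1600·493.58)/5300 = 276.71509
V̂(x̄_st) = Σ W_h² s_h²/n_h, with W_h = N_h/N and N = 5300:
  stratum 1: (1700/5300)²·84.96²/111 = 6.6904
  stratum 2: (2000/5300)²·45.06²/149 = 1.94046
  stratum 3: (1600/5300)²·159.60²/150 = 15.4761
V̂(x̄_st) = 24.107
SE(x̄_st) = √24.107 = 4.90989

x̄_st ≈ 276.72, SE ≈ 4.91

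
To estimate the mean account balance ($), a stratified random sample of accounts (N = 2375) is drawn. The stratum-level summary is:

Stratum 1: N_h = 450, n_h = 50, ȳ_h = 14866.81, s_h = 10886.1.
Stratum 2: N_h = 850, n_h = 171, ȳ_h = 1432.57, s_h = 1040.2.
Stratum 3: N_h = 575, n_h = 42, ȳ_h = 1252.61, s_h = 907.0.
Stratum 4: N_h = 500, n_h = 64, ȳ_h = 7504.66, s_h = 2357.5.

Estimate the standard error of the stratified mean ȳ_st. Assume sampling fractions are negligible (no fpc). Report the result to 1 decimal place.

SE(ȳ_st) ≈ 301.5

V̂(ȳ_st) = Σ W_h² s_h²/n_h, with W_h = N_h/N and N = 2375:
  stratum 1: (450/2375)²·10886.1²/50 = 85088.8
  stratum 2: (850/2375)²·1040.2²/171 = 810.491
  stratum 3: (575/2375)²·907.0²/42 = 1148.08
  stratum 4: (500/2375)²·2357.5²/64 = 3848.9
V̂(ȳ_st) = 90896.3
SE(ȳ_st) = √90896.3 = 301.49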